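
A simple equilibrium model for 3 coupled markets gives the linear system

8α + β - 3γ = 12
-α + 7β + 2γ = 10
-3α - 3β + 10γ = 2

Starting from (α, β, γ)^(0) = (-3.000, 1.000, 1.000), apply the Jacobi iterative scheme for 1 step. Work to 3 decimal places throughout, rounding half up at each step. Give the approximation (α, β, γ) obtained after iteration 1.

(1.750, 0.714, -0.400)

Iteration 1:
  α = (12 - (1)·1.000 - (-3)·1.000) / (8) = 1.750
  β = (10 - (-1)·-3.000 - (2)·1.000) / (7) = 0.714
  γ = (2 - (-3)·-3.000 - (-3)·1.000) / (10) = -0.400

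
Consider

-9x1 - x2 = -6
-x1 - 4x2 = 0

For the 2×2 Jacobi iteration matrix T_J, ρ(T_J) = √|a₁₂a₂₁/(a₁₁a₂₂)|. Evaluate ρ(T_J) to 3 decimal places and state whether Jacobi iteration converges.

a₁₂a₂₁/(a₁₁a₂₂) = (-1)·(-1) / ((-9)·(-4)) = 0.027778
ρ = √|0.027778| = √0.027778 = 0.167
ρ < 1, so Jacobi converges

0.167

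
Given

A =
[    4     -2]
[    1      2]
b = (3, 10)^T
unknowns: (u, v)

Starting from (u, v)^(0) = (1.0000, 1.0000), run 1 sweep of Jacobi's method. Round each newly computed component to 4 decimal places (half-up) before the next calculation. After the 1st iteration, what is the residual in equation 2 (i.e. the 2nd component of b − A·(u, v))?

Iteration 1:
  u = (3 - (-2)·1.0000) / (4) = 1.2500
  v = (10 - (1)·1.0000) / (2) = 4.5000
Residual b − A·x = (7.0000, -0.2500)

-0.2500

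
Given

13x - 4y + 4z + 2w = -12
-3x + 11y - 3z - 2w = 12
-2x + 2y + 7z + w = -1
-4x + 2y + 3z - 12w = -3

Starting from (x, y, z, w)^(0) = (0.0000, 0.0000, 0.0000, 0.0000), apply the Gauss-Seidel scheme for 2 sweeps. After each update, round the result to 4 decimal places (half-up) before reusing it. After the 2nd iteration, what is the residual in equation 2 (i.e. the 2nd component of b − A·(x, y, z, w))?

-0.1584

Iteration 1:
  x = (-12 - (-4)·0.0000 - (4)·0.0000 - (2)·0.0000) / (13) = -0.9231
  y = (12 - (-3)·-0.9231 - (-3)·0.0000 - (-2)·0.0000) / (11) = 0.8392
  z = (-1 - (-2)·-0.9231 - (2)·0.8392 - (1)·0.0000) / (7) = -0.6464
  w = (-3 - (-4)·-0.9231 - (2)·0.8392 - (3)·-0.6464) / (-12) = 0.5360
Iteration 2:
  x = (-12 - (-4)·0.8392 - (4)·-0.6464 - (2)·0.5360) / (13) = -0.5484
  y = (12 - (-3)·-0.5484 - (-3)·-0.6464 - (-2)·0.5360) / (11) = 0.8625
  z = (-1 - (-2)·-0.5484 - (2)·0.8625 - (1)·0.5360) / (7) = -0.6225
  w = (-3 - (-4)·-0.5484 - (2)·0.8625 - (3)·-0.6225) / (-12) = 0.4209
Residual b − A·x = (0.2274, -0.1584, 0.1148, -0.0003)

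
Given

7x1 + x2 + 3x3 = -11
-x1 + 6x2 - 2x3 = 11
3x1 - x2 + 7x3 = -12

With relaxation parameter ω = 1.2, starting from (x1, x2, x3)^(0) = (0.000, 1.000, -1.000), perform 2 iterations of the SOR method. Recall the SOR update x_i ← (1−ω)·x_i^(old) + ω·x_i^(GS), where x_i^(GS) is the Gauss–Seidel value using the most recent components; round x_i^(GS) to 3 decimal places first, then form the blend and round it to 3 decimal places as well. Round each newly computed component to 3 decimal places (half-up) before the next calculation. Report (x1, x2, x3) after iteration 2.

(-1.365, 1.332, -0.958)

Iteration 1:
  x1: GS value = (-11 - (1)·1.000 - (3)·-1.000) / (7) = -1.286;  x1 ← (1−ω)·0.000 + ω·-1.286 = -1.543
  x2: GS value = (11 - (-1)·-1.543 - (-2)·-1.000) / (6) = 1.243;  x2 ← (1−ω)·1.000 + ω·1.243 = 1.292
  x3: GS value = (-12 - (3)·-1.543 - (-1)·1.292) / (7) = -0.868;  x3 ← (1−ω)·-1.000 + ω·-0.868 = -0.842
Iteration 2:
  x1: GS value = (-11 - (1)·1.292 - (3)·-0.842) / (7) = -1.395;  x1 ← (1−ω)·-1.543 + ω·-1.395 = -1.365
  x2: GS value = (11 - (-1)·-1.365 - (-2)·-0.842) / (6) = 1.325;  x2 ← (1−ω)·1.292 + ω·1.325 = 1.332
  x3: GS value = (-12 - (3)·-1.365 - (-1)·1.332) / (7) = -0.939;  x3 ← (1−ω)·-0.842 + ω·-0.939 = -0.958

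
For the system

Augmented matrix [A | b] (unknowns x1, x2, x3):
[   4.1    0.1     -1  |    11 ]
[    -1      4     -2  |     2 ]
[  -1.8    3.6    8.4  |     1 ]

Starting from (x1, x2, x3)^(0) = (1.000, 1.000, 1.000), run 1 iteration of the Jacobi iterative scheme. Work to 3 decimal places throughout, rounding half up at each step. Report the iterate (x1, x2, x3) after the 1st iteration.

(2.902, 1.250, -0.095)

Iteration 1:
  x1 = (11 - (0.1)·1.000 - (-1)·1.000) / (4.1) = 2.902
  x2 = (2 - (-1)·1.000 - (-2)·1.000) / (4) = 1.250
  x3 = (1 - (-1.8)·1.000 - (3.6)·1.000) / (8.4) = -0.095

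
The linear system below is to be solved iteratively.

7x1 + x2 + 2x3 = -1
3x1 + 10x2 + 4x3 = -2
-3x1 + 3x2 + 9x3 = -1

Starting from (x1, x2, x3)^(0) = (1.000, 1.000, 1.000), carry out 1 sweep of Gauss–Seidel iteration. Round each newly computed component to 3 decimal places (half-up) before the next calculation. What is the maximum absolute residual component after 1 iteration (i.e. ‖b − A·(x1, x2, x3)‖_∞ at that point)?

Iteration 1:
  x1 = (-1 - (1)·1.000 - (2)·1.000) / (7) = -0.571
  x2 = (-2 - (3)·-0.571 - (4)·1.000) / (10) = -0.429
  x3 = (-1 - (-3)·-0.571 - (3)·-0.429) / (9) = -0.158
Residual b − A·x = (3.742, 4.635, -0.004); ∞-norm = 4.635

4.635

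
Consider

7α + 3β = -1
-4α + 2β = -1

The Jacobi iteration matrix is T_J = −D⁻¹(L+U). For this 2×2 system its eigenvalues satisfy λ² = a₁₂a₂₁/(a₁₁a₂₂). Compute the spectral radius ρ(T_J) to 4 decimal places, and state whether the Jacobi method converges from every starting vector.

a₁₂a₂₁/(a₁₁a₂₂) = (3)·(-4) / ((7)·(2)) = -0.857143
ρ = √|-0.857143| = √0.857143 = 0.9258
ρ < 1, so Jacobi converges

0.9258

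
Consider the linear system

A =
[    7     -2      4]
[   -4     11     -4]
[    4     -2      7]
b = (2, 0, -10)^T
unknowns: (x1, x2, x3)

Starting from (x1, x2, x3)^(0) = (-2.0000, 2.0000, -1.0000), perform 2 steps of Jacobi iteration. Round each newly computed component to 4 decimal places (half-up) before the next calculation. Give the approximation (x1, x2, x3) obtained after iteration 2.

Iteration 1:
  x1 = (2 - (-2)·2.0000 - (4)·-1.0000) / (7) = 1.4286
  x2 = (0 - (-4)·-2.0000 - (-4)·-1.0000) / (11) = -1.0909
  x3 = (-10 - (4)·-2.0000 - (-2)·2.0000) / (7) = 0.2857
Iteration 2:
  x1 = (2 - (-2)·-1.0909 - (4)·0.2857) / (7) = -0.1892
  x2 = (0 - (-4)·1.4286 - (-4)·0.2857) / (11) = 0.6234
  x3 = (-10 - (4)·1.4286 - (-2)·-1.0909) / (7) = -2.5566

(-0.1892, 0.6234, -2.5566)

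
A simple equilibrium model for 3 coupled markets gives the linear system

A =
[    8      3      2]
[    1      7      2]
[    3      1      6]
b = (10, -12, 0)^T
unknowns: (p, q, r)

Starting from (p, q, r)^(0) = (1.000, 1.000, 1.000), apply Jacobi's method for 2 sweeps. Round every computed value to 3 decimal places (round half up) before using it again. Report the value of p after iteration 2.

Iteration 1:
  p = (10 - (3)·1.000 - (2)·1.000) / (8) = 0.625
  q = (-12 - (1)·1.000 - (2)·1.000) / (7) = -2.143
  r = (0 - (3)·1.000 - (1)·1.000) / (6) = -0.667
Iteration 2:
  p = (10 - (3)·-2.143 - (2)·-0.667) / (8) = 2.220
  q = (-12 - (1)·0.625 - (2)·-0.667) / (7) = -1.613
  r = (0 - (3)·0.625 - (1)·-2.143) / (6) = 0.045

2.220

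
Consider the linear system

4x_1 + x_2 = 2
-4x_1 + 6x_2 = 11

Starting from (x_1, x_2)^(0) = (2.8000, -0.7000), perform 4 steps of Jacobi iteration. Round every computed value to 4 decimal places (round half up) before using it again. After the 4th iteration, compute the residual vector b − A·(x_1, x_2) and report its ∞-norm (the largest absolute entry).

0.7334

Iteration 1:
  x_1 = (2 - (1)·-0.7000) / (4) = 0.6750
  x_2 = (11 - (-4)·2.8000) / (6) = 3.7000
Iteration 2:
  x_1 = (2 - (1)·3.7000) / (4) = -0.4250
  x_2 = (11 - (-4)·0.6750) / (6) = 2.2833
Iteration 3:
  x_1 = (2 - (1)·2.2833) / (4) = -0.0708
  x_2 = (11 - (-4)·-0.4250) / (6) = 1.5500
Iteration 4:
  x_1 = (2 - (1)·1.5500) / (4) = 0.1125
  x_2 = (11 - (-4)·-0.0708) / (6) = 1.7861
Residual b − A·x = (-0.2361, 0.7334); ∞-norm = 0.7334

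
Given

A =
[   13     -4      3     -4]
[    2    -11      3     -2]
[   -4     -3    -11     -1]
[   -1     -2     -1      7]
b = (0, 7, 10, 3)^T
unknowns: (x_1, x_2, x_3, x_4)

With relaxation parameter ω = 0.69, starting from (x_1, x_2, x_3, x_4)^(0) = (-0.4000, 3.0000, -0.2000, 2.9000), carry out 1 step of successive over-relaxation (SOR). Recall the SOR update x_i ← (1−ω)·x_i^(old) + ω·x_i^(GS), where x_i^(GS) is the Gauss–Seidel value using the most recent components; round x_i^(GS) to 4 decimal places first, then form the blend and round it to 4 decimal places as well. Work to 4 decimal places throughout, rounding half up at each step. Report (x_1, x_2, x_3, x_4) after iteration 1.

Iteration 1:
  x_1: GS value = (0 - (-4)·3.0000 - (3)·-0.2000 - (-4)·2.9000) / (13) = 1.8615;  x_1 ← (1−ω)·-0.4000 + ω·1.8615 = 1.1604
  x_2: GS value = (7 - (2)·1.1604 - (3)·-0.2000 - (-2)·2.9000) / (-11) = -1.0072;  x_2 ← (1−ω)·3.0000 + ω·-1.0072 = 0.2350
  x_3: GS value = (10 - (-4)·1.1604 - (-3)·0.2350 - (-1)·2.9000) / (-11) = -1.6588;  x_3 ← (1−ω)·-0.2000 + ω·-1.6588 = -1.2066
  x_4: GS value = (3 - (-1)·1.1604 - (-2)·0.2350 - (-1)·-1.2066) / (7) = 0.4891;  x_4 ← (1−ω)·2.9000 + ω·0.4891 = 1.2365

(1.1604, 0.2350, -1.2066, 1.2365)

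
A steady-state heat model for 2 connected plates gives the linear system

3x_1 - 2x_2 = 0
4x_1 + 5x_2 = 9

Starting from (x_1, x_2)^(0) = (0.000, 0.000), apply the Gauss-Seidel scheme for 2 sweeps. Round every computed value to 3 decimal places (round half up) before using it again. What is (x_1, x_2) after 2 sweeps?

(1.200, 0.840)

Iteration 1:
  x_1 = (0 - (-2)·0.000) / (3) = 0.000
  x_2 = (9 - (4)·0.000) / (5) = 1.800
Iteration 2:
  x_1 = (0 - (-2)·1.800) / (3) = 1.200
  x_2 = (9 - (4)·1.200) / (5) = 0.840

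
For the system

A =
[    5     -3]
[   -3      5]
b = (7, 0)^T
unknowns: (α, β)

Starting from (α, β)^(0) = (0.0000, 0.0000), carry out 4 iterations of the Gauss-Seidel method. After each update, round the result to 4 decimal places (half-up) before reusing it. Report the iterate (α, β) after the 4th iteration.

(2.1507, 1.2904)

Iteration 1:
  α = (7 - (-3)·0.0000) / (5) = 1.4000
  β = (0 - (-3)·1.4000) / (5) = 0.8400
Iteration 2:
  α = (7 - (-3)·0.8400) / (5) = 1.9040
  β = (0 - (-3)·1.9040) / (5) = 1.1424
Iteration 3:
  α = (7 - (-3)·1.1424) / (5) = 2.0854
  β = (0 - (-3)·2.0854) / (5) = 1.2512
Iteration 4:
  α = (7 - (-3)·1.2512) / (5) = 2.1507
  β = (0 - (-3)·2.1507) / (5) = 1.2904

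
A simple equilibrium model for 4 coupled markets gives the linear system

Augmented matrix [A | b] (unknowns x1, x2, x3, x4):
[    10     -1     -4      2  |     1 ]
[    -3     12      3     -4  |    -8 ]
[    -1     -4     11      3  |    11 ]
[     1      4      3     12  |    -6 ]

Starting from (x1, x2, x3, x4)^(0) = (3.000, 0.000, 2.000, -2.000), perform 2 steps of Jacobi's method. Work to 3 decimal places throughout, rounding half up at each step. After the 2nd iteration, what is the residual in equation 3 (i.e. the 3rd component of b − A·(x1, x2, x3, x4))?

-2.492

Iteration 1:
  x1 = (1 - (-1)·0.000 - (-4)·2.000 - (2)·-2.000) / (10) = 1.300
  x2 = (-8 - (-3)·3.000 - (3)·2.000 - (-4)·-2.000) / (12) = -1.083
  x3 = (11 - (-1)·3.000 - (-4)·0.000 - (3)·-2.000) / (11) = 1.818
  x4 = (-6 - (1)·3.000 - (4)·0.000 - (3)·2.000) / (12) = -1.250
Iteration 2:
  x1 = (1 - (-1)·-1.083 - (-4)·1.818 - (2)·-1.250) / (10) = 0.969
  x2 = (-8 - (-3)·1.300 - (3)·1.818 - (-4)·-1.250) / (12) = -1.213
  x3 = (11 - (-1)·1.300 - (-4)·-1.083 - (3)·-1.250) / (11) = 1.065
  x4 = (-6 - (1)·1.300 - (4)·-1.083 - (3)·1.818) / (12) = -0.702
Residual b − A·x = (-4.239, 3.460, -2.492, 3.112)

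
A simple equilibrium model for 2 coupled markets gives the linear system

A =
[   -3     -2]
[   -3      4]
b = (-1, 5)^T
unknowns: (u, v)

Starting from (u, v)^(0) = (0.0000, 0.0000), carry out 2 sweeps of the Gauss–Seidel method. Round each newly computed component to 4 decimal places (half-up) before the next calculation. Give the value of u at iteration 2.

Iteration 1:
  u = (-1 - (-2)·0.0000) / (-3) = 0.3333
  v = (5 - (-3)·0.3333) / (4) = 1.5000
Iteration 2:
  u = (-1 - (-2)·1.5000) / (-3) = -0.6667
  v = (5 - (-3)·-0.6667) / (4) = 0.7500

-0.6667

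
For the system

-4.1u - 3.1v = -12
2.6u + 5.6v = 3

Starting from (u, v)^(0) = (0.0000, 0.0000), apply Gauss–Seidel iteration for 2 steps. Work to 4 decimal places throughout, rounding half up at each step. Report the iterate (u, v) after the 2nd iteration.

Iteration 1:
  u = (-12 - (-3.1)·0.0000) / (-4.1) = 2.9268
  v = (3 - (2.6)·2.9268) / (5.6) = -0.8232
Iteration 2:
  u = (-12 - (-3.1)·-0.8232) / (-4.1) = 3.5492
  v = (3 - (2.6)·3.5492) / (5.6) = -1.1121

(3.5492, -1.1121)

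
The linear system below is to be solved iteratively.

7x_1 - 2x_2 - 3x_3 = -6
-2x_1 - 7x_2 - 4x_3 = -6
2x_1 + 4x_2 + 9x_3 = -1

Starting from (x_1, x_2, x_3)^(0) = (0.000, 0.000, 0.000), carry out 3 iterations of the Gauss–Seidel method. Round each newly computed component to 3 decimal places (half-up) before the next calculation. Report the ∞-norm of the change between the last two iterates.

0.066

Iteration 1:
  x_1 = (-6 - (-2)·0.000 - (-3)·0.000) / (7) = -0.857
  x_2 = (-6 - (-2)·-0.857 - (-4)·0.000) / (-7) = 1.102
  x_3 = (-1 - (2)·-0.857 - (4)·1.102) / (9) = -0.410
Iteration 2:
  x_1 = (-6 - (-2)·1.102 - (-3)·-0.410) / (7) = -0.718
  x_2 = (-6 - (-2)·-0.718 - (-4)·-0.410) / (-7) = 1.297
  x_3 = (-1 - (2)·-0.718 - (4)·1.297) / (9) = -0.528
Iteration 3:
  x_1 = (-6 - (-2)·1.297 - (-3)·-0.528) / (7) = -0.713
  x_2 = (-6 - (-2)·-0.713 - (-4)·-0.528) / (-7) = 1.363
  x_3 = (-1 - (2)·-0.713 - (4)·1.363) / (9) = -0.558
Change: (0.005, 0.066, -0.030) → max |·| = 0.066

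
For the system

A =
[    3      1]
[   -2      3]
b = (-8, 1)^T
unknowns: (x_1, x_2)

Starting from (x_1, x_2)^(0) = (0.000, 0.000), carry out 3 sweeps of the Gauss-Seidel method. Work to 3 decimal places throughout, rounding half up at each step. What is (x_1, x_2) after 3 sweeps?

Iteration 1:
  x_1 = (-8 - (1)·0.000) / (3) = -2.667
  x_2 = (1 - (-2)·-2.667) / (3) = -1.445
Iteration 2:
  x_1 = (-8 - (1)·-1.445) / (3) = -2.185
  x_2 = (1 - (-2)·-2.185) / (3) = -1.123
Iteration 3:
  x_1 = (-8 - (1)·-1.123) / (3) = -2.292
  x_2 = (1 - (-2)·-2.292) / (3) = -1.195

(-2.292, -1.195)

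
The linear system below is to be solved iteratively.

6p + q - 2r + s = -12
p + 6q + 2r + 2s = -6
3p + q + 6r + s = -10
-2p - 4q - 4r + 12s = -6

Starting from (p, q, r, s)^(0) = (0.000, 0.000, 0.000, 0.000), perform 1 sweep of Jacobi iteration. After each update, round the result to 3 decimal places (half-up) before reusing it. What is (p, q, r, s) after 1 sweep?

(-2.000, -1.000, -1.667, -0.500)

Iteration 1:
  p = (-12 - (1)·0.000 - (-2)·0.000 - (1)·0.000) / (6) = -2.000
  q = (-6 - (1)·0.000 - (2)·0.000 - (2)·0.000) / (6) = -1.000
  r = (-10 - (3)·0.000 - (1)·0.000 - (1)·0.000) / (6) = -1.667
  s = (-6 - (-2)·0.000 - (-4)·0.000 - (-4)·0.000) / (12) = -0.500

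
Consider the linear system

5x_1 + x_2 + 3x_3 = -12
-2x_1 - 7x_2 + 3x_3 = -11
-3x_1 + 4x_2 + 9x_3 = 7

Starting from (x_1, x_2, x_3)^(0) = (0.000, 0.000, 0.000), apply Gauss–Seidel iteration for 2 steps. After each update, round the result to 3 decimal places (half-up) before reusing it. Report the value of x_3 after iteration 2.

-0.755

Iteration 1:
  x_1 = (-12 - (1)·0.000 - (3)·0.000) / (5) = -2.400
  x_2 = (-11 - (-2)·-2.400 - (3)·0.000) / (-7) = 2.257
  x_3 = (7 - (-3)·-2.400 - (4)·2.257) / (9) = -1.025
Iteration 2:
  x_1 = (-12 - (1)·2.257 - (3)·-1.025) / (5) = -2.236
  x_2 = (-11 - (-2)·-2.236 - (3)·-1.025) / (-7) = 1.771
  x_3 = (7 - (-3)·-2.236 - (4)·1.771) / (9) = -0.755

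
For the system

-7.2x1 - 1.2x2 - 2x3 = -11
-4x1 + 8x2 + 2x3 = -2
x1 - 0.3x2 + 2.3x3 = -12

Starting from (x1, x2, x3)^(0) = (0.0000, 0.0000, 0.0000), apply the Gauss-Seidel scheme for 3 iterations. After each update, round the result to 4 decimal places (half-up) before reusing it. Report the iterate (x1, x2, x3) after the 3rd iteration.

Iteration 1:
  x1 = (-11 - (-1.2)·0.0000 - (-2)·0.0000) / (-7.2) = 1.5278
  x2 = (-2 - (-4)·1.5278 - (2)·0.0000) / (8) = 0.5139
  x3 = (-12 - (1)·1.5278 - (-0.3)·0.5139) / (2.3) = -5.8146
Iteration 2:
  x1 = (-11 - (-1.2)·0.5139 - (-2)·-5.8146) / (-7.2) = 3.0573
  x2 = (-2 - (-4)·3.0573 - (2)·-5.8146) / (8) = 2.7323
  x3 = (-12 - (1)·3.0573 - (-0.3)·2.7323) / (2.3) = -6.1903
Iteration 3:
  x1 = (-11 - (-1.2)·2.7323 - (-2)·-6.1903) / (-7.2) = 2.7919
  x2 = (-2 - (-4)·2.7919 - (2)·-6.1903) / (8) = 2.6935
  x3 = (-12 - (1)·2.7919 - (-0.3)·2.6935) / (2.3) = -6.0799

(2.7919, 2.6935, -6.0799)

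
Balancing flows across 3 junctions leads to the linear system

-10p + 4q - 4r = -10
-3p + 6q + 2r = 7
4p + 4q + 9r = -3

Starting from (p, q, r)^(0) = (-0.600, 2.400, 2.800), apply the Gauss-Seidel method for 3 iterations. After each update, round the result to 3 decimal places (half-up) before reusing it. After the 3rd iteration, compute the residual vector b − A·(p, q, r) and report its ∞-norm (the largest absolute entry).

Iteration 1:
  p = (-10 - (4)·2.400 - (-4)·2.800) / (-10) = 0.840
  q = (7 - (-3)·0.840 - (2)·2.800) / (6) = 0.653
  r = (-3 - (4)·0.840 - (4)·0.653) / (9) = -0.997
Iteration 2:
  p = (-10 - (4)·0.653 - (-4)·-0.997) / (-10) = 1.660
  q = (7 - (-3)·1.660 - (2)·-0.997) / (6) = 2.329
  r = (-3 - (4)·1.660 - (4)·2.329) / (9) = -2.106
Iteration 3:
  p = (-10 - (4)·2.329 - (-4)·-2.106) / (-10) = 2.774
  q = (7 - (-3)·2.774 - (2)·-2.106) / (6) = 3.256
  r = (-3 - (4)·2.774 - (4)·3.256) / (9) = -3.013
Residual b − A·x = (-7.336, 1.812, -0.003); ∞-norm = 7.336

7.336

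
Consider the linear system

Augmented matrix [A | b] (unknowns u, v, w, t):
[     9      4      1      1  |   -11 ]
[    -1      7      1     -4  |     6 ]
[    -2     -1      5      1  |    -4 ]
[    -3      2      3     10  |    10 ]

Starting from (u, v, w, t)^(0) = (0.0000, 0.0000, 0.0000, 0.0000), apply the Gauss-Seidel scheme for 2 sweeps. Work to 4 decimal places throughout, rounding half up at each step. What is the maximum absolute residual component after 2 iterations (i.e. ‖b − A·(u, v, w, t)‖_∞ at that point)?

2.1207

Iteration 1:
  u = (-11 - (4)·0.0000 - (1)·0.0000 - (1)·0.0000) / (9) = -1.2222
  v = (6 - (-1)·-1.2222 - (1)·0.0000 - (-4)·0.0000) / (7) = 0.6825
  w = (-4 - (-2)·-1.2222 - (-1)·0.6825 - (1)·0.0000) / (5) = -1.1524
  t = (10 - (-3)·-1.2222 - (2)·0.6825 - (3)·-1.1524) / (10) = 0.8426
Iteration 2:
  u = (-11 - (4)·0.6825 - (1)·-1.1524 - (1)·0.8426) / (9) = -1.4911
  v = (6 - (-1)·-1.4911 - (1)·-1.1524 - (-4)·0.8426) / (7) = 1.2902
  w = (-4 - (-2)·-1.4911 - (-1)·1.2902 - (1)·0.8426) / (5) = -1.3069
  t = (10 - (-3)·-1.4911 - (2)·1.2902 - (3)·-1.3069) / (10) = 0.6867
Residual b − A·x = (-2.1207, -0.4688, 0.1558, 0.0000); ∞-norm = 2.1207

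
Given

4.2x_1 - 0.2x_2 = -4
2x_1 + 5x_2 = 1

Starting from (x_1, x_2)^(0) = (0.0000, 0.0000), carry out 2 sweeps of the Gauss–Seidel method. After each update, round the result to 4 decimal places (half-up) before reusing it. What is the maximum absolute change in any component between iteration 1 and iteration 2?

0.0277

Iteration 1:
  x_1 = (-4 - (-0.2)·0.0000) / (4.2) = -0.9524
  x_2 = (1 - (2)·-0.9524) / (5) = 0.5810
Iteration 2:
  x_1 = (-4 - (-0.2)·0.5810) / (4.2) = -0.9247
  x_2 = (1 - (2)·-0.9247) / (5) = 0.5699
Change: (0.0277, -0.0111) → max |·| = 0.0277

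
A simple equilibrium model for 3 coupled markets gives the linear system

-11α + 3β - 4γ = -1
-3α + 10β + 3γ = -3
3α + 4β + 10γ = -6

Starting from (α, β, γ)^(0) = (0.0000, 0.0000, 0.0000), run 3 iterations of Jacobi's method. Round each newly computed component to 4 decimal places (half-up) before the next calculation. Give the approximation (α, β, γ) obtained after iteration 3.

(0.2501, -0.0796, -0.6311)

Iteration 1:
  α = (-1 - (3)·0.0000 - (-4)·0.0000) / (-11) = 0.0909
  β = (-3 - (-3)·0.0000 - (3)·0.0000) / (10) = -0.3000
  γ = (-6 - (3)·0.0000 - (4)·0.0000) / (10) = -0.6000
Iteration 2:
  α = (-1 - (3)·-0.3000 - (-4)·-0.6000) / (-11) = 0.2273
  β = (-3 - (-3)·0.0909 - (3)·-0.6000) / (10) = -0.0927
  γ = (-6 - (3)·0.0909 - (4)·-0.3000) / (10) = -0.5073
Iteration 3:
  α = (-1 - (3)·-0.0927 - (-4)·-0.5073) / (-11) = 0.2501
  β = (-3 - (-3)·0.2273 - (3)·-0.5073) / (10) = -0.0796
  γ = (-6 - (3)·0.2273 - (4)·-0.0927) / (10) = -0.6311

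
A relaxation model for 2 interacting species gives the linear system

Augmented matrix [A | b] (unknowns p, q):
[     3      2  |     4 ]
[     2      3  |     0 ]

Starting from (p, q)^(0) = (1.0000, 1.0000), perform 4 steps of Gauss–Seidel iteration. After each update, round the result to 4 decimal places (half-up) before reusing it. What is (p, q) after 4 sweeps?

(2.2479, -1.4986)

Iteration 1:
  p = (4 - (2)·1.0000) / (3) = 0.6667
  q = (0 - (2)·0.6667) / (3) = -0.4445
Iteration 2:
  p = (4 - (2)·-0.4445) / (3) = 1.6297
  q = (0 - (2)·1.6297) / (3) = -1.0865
Iteration 3:
  p = (4 - (2)·-1.0865) / (3) = 2.0577
  q = (0 - (2)·2.0577) / (3) = -1.3718
Iteration 4:
  p = (4 - (2)·-1.3718) / (3) = 2.2479
  q = (0 - (2)·2.2479) / (3) = -1.4986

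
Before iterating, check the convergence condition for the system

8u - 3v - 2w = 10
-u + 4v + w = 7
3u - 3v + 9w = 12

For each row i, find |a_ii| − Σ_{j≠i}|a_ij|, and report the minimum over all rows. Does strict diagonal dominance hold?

2

row 1: |8| − (3+2) = 3
row 2: |4| − (1+1) = 2
row 3: |9| − (3+3) = 3
minimum over rows = 2 → strictly diagonally dominant (convergence guaranteed)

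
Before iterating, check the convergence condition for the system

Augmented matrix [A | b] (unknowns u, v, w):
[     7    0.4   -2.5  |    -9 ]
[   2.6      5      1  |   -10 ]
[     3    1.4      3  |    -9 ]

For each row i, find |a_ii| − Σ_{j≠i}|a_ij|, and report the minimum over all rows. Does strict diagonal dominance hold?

row 1: |7| − (0.4+2.5) = 4.1
row 2: |5| − (2.6+1) = 1.4
row 3: |3| − (3+1.4) = -1.4
minimum over rows = -1.4 → not strictly diagonally dominant

-1.4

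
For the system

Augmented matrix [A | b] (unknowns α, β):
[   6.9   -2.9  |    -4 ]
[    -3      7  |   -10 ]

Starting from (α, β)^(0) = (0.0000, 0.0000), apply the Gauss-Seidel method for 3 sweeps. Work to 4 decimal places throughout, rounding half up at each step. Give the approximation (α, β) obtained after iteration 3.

(-1.4115, -2.0335)

Iteration 1:
  α = (-4 - (-2.9)·0.0000) / (6.9) = -0.5797
  β = (-10 - (-3)·-0.5797) / (7) = -1.6770
Iteration 2:
  α = (-4 - (-2.9)·-1.6770) / (6.9) = -1.2845
  β = (-10 - (-3)·-1.2845) / (7) = -1.9791
Iteration 3:
  α = (-4 - (-2.9)·-1.9791) / (6.9) = -1.4115
  β = (-10 - (-3)·-1.4115) / (7) = -2.0335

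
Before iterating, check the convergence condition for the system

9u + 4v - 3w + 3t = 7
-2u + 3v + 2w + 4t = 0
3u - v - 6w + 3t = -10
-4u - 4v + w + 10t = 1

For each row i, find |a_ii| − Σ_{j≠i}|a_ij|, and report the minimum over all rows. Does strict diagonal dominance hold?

row 1: |9| − (4+3+3) = -1
row 2: |3| − (2+2+4) = -5
row 3: |-6| − (3+1+3) = -1
row 4: |10| − (4+4+1) = 1
minimum over rows = -5 → not strictly diagonally dominant

-5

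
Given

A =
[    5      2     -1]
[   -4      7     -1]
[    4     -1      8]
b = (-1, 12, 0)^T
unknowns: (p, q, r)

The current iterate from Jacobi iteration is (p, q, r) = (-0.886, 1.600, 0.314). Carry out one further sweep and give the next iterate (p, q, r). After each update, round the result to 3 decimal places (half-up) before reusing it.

One sweep:
  p = (-1 - (2)·1.600 - (-1)·0.314) / (5) = -0.777
  q = (12 - (-4)·-0.886 - (-1)·0.314) / (7) = 1.253
  r = (0 - (4)·-0.886 - (-1)·1.600) / (8) = 0.643

(-0.777, 1.253, 0.643)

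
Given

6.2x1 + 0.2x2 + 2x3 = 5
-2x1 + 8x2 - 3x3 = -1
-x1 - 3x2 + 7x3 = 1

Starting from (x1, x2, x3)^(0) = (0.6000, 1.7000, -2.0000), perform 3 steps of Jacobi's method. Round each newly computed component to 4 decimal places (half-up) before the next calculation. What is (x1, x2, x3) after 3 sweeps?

(0.7774, 0.0172, 0.4672)

Iteration 1:
  x1 = (5 - (0.2)·1.7000 - (2)·-2.0000) / (6.2) = 1.3968
  x2 = (-1 - (-2)·0.6000 - (-3)·-2.0000) / (8) = -0.7250
  x3 = (1 - (-1)·0.6000 - (-3)·1.7000) / (7) = 0.9571
Iteration 2:
  x1 = (5 - (0.2)·-0.7250 - (2)·0.9571) / (6.2) = 0.5211
  x2 = (-1 - (-2)·1.3968 - (-3)·0.9571) / (8) = 0.5831
  x3 = (1 - (-1)·1.3968 - (-3)·-0.7250) / (7) = 0.0317
Iteration 3:
  x1 = (5 - (0.2)·0.5831 - (2)·0.0317) / (6.2) = 0.7774
  x2 = (-1 - (-2)·0.5211 - (-3)·0.0317) / (8) = 0.0172
  x3 = (1 - (-1)·0.5211 - (-3)·0.5831) / (7) = 0.4672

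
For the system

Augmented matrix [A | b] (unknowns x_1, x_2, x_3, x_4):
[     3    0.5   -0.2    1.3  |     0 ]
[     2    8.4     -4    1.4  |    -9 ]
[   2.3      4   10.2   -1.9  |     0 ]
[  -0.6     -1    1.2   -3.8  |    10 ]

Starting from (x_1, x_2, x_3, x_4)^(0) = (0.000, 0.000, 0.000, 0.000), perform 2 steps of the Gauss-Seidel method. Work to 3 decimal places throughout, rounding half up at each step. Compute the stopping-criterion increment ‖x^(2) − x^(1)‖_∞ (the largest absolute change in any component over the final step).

Iteration 1:
  x_1 = (0 - (0.5)·0.000 - (-0.2)·0.000 - (1.3)·0.000) / (3) = 0.000
  x_2 = (-9 - (2)·0.000 - (-4)·0.000 - (1.4)·0.000) / (8.4) = -1.071
  x_3 = (0 - (2.3)·0.000 - (4)·-1.071 - (-1.9)·0.000) / (10.2) = 0.420
  x_4 = (10 - (-0.6)·0.000 - (-1)·-1.071 - (1.2)·0.420) / (-3.8) = -2.217
Iteration 2:
  x_1 = (0 - (0.5)·-1.071 - (-0.2)·0.420 - (1.3)·-2.217) / (3) = 1.167
  x_2 = (-9 - (2)·1.167 - (-4)·0.420 - (1.4)·-2.217) / (8.4) = -0.780
  x_3 = (0 - (2.3)·1.167 - (4)·-0.780 - (-1.9)·-2.217) / (10.2) = -0.370
  x_4 = (10 - (-0.6)·1.167 - (-1)·-0.780 - (1.2)·-0.370) / (-3.8) = -2.727
Change: (1.167, 0.291, -0.790, -0.510) → max |·| = 1.167

1.167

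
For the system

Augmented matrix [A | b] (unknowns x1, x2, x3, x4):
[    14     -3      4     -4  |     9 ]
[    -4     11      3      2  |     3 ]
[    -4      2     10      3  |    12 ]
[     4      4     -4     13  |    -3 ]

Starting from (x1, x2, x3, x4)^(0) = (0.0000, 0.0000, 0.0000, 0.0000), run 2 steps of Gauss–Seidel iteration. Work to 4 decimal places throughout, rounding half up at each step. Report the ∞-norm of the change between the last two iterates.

Iteration 1:
  x1 = (9 - (-3)·0.0000 - (4)·0.0000 - (-4)·0.0000) / (14) = 0.6429
  x2 = (3 - (-4)·0.6429 - (3)·0.0000 - (2)·0.0000) / (11) = 0.5065
  x3 = (12 - (-4)·0.6429 - (2)·0.5065 - (3)·0.0000) / (10) = 1.3559
  x4 = (-3 - (4)·0.6429 - (4)·0.5065 - (-4)·1.3559) / (13) = -0.1672
Iteration 2:
  x1 = (9 - (-3)·0.5065 - (4)·1.3559 - (-4)·-0.1672) / (14) = 0.3162
  x2 = (3 - (-4)·0.3162 - (3)·1.3559 - (2)·-0.1672) / (11) = 0.0483
  x3 = (12 - (-4)·0.3162 - (2)·0.0483 - (3)·-0.1672) / (10) = 1.3670
  x4 = (-3 - (4)·0.3162 - (4)·0.0483 - (-4)·1.3670) / (13) = 0.0777
Change: (-0.3267, -0.4582, 0.0111, 0.2449) → max |·| = 0.4582

0.4582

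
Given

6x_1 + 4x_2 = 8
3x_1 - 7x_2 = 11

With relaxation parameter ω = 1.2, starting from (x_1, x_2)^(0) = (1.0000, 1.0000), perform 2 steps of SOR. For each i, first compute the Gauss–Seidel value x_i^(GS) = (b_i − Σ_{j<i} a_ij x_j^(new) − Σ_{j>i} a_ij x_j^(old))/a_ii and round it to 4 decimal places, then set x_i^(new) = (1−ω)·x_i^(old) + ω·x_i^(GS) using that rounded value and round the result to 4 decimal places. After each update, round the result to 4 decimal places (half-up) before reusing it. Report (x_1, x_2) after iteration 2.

(2.9017, -0.0379)

Iteration 1:
  x_1: GS value = (8 - (4)·1.0000) / (6) = 0.6667;  x_1 ← (1−ω)·1.0000 + ω·0.6667 = 0.6000
  x_2: GS value = (11 - (3)·0.6000) / (-7) = -1.3143;  x_2 ← (1−ω)·1.0000 + ω·-1.3143 = -1.7772
Iteration 2:
  x_1: GS value = (8 - (4)·-1.7772) / (6) = 2.5181;  x_1 ← (1−ω)·0.6000 + ω·2.5181 = 2.9017
  x_2: GS value = (11 - (3)·2.9017) / (-7) = -0.3278;  x_2 ← (1−ω)·-1.7772 + ω·-0.3278 = -0.0379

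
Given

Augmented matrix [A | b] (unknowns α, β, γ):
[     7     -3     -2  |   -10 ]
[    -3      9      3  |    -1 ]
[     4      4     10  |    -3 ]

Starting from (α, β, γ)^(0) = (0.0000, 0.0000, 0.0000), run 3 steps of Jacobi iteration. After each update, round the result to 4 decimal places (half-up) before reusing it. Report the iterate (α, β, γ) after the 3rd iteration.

(-1.5472, -0.7370, 0.5197)

Iteration 1:
  α = (-10 - (-3)·0.0000 - (-2)·0.0000) / (7) = -1.4286
  β = (-1 - (-3)·0.0000 - (3)·0.0000) / (9) = -0.1111
  γ = (-3 - (4)·0.0000 - (4)·0.0000) / (10) = -0.3000
Iteration 2:
  α = (-10 - (-3)·-0.1111 - (-2)·-0.3000) / (7) = -1.5619
  β = (-1 - (-3)·-1.4286 - (3)·-0.3000) / (9) = -0.4873
  γ = (-3 - (4)·-1.4286 - (4)·-0.1111) / (10) = 0.3159
Iteration 3:
  α = (-10 - (-3)·-0.4873 - (-2)·0.3159) / (7) = -1.5472
  β = (-1 - (-3)·-1.5619 - (3)·0.3159) / (9) = -0.7370
  γ = (-3 - (4)·-1.5619 - (4)·-0.4873) / (10) = 0.5197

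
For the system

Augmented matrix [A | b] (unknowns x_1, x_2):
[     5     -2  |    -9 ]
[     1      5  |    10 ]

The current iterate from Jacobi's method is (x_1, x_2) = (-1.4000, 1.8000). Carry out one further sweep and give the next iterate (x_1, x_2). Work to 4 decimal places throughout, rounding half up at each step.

(-1.0800, 2.2800)

One sweep:
  x_1 = (-9 - (-2)·1.8000) / (5) = -1.0800
  x_2 = (10 - (1)·-1.4000) / (5) = 2.2800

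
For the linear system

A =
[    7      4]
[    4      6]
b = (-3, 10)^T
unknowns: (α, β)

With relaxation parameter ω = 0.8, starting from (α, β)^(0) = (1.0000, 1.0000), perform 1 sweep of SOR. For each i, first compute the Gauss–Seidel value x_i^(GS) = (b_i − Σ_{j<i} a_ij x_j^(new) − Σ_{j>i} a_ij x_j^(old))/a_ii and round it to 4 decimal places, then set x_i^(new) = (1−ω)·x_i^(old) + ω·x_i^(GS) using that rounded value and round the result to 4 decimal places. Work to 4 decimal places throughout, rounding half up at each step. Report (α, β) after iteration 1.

Iteration 1:
  α: GS value = (-3 - (4)·1.0000) / (7) = -1.0000;  α ← (1−ω)·1.0000 + ω·-1.0000 = -0.6000
  β: GS value = (10 - (4)·-0.6000) / (6) = 2.0667;  β ← (1−ω)·1.0000 + ω·2.0667 = 1.8534

(-0.6000, 1.8534)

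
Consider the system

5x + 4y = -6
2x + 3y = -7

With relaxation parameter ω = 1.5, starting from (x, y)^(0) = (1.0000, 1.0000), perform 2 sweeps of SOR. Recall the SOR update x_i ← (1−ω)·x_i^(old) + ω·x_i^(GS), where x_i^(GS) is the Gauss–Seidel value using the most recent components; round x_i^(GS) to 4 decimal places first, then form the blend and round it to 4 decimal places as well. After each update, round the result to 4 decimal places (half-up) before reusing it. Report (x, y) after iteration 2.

(0.5500, -3.8000)

Iteration 1:
  x: GS value = (-6 - (4)·1.0000) / (5) = -2.0000;  x ← (1−ω)·1.0000 + ω·-2.0000 = -3.5000
  y: GS value = (-7 - (2)·-3.5000) / (3) = 0.0000;  y ← (1−ω)·1.0000 + ω·0.0000 = -0.5000
Iteration 2:
  x: GS value = (-6 - (4)·-0.5000) / (5) = -0.8000;  x ← (1−ω)·-3.5000 + ω·-0.8000 = 0.5500
  y: GS value = (-7 - (2)·0.5500) / (3) = -2.7000;  y ← (1−ω)·-0.5000 + ω·-2.7000 = -3.8000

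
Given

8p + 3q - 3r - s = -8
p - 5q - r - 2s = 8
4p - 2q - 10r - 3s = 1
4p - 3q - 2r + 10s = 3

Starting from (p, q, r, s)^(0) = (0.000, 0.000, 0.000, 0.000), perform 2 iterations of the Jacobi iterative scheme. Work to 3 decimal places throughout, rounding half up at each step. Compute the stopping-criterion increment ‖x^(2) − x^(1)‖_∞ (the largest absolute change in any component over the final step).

Iteration 1:
  p = (-8 - (3)·0.000 - (-3)·0.000 - (-1)·0.000) / (8) = -1.000
  q = (8 - (1)·0.000 - (-1)·0.000 - (-2)·0.000) / (-5) = -1.600
  r = (1 - (4)·0.000 - (-2)·0.000 - (-3)·0.000) / (-10) = -0.100
  s = (3 - (4)·0.000 - (-3)·0.000 - (-2)·0.000) / (10) = 0.300
Iteration 2:
  p = (-8 - (3)·-1.600 - (-3)·-0.100 - (-1)·0.300) / (8) = -0.400
  q = (8 - (1)·-1.000 - (-1)·-0.100 - (-2)·0.300) / (-5) = -1.900
  r = (1 - (4)·-1.000 - (-2)·-1.600 - (-3)·0.300) / (-10) = -0.270
  s = (3 - (4)·-1.000 - (-3)·-1.600 - (-2)·-0.100) / (10) = 0.200
Change: (0.600, -0.300, -0.170, -0.100) → max |·| = 0.600

0.600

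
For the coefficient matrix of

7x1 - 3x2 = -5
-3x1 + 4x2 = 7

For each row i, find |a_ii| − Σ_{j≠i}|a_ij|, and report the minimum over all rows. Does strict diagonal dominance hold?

1

row 1: |7| − (3) = 4
row 2: |4| − (3) = 1
minimum over rows = 1 → strictly diagonally dominant (convergence guaranteed)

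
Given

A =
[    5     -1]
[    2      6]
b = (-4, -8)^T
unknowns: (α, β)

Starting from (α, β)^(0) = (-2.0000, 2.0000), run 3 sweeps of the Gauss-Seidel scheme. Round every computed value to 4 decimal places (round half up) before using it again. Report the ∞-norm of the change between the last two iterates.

Iteration 1:
  α = (-4 - (-1)·2.0000) / (5) = -0.4000
  β = (-8 - (2)·-0.4000) / (6) = -1.2000
Iteration 2:
  α = (-4 - (-1)·-1.2000) / (5) = -1.0400
  β = (-8 - (2)·-1.0400) / (6) = -0.9867
Iteration 3:
  α = (-4 - (-1)·-0.9867) / (5) = -0.9973
  β = (-8 - (2)·-0.9973) / (6) = -1.0009
Change: (0.0427, -0.0142) → max |·| = 0.0427

0.0427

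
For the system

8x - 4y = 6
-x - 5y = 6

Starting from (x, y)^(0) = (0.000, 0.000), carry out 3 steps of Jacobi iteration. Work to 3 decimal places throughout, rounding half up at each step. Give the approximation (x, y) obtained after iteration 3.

(0.075, -1.230)

Iteration 1:
  x = (6 - (-4)·0.000) / (8) = 0.750
  y = (6 - (-1)·0.000) / (-5) = -1.200
Iteration 2:
  x = (6 - (-4)·-1.200) / (8) = 0.150
  y = (6 - (-1)·0.750) / (-5) = -1.350
Iteration 3:
  x = (6 - (-4)·-1.350) / (8) = 0.075
  y = (6 - (-1)·0.150) / (-5) = -1.230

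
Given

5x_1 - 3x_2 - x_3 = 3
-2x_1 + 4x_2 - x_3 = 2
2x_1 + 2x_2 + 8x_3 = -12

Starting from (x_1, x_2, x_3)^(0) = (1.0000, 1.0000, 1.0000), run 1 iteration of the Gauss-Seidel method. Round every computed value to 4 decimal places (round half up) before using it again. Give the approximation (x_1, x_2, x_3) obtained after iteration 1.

Iteration 1:
  x_1 = (3 - (-3)·1.0000 - (-1)·1.0000) / (5) = 1.4000
  x_2 = (2 - (-2)·1.4000 - (-1)·1.0000) / (4) = 1.4500
  x_3 = (-12 - (2)·1.4000 - (2)·1.4500) / (8) = -2.2125

(1.4000, 1.4500, -2.2125)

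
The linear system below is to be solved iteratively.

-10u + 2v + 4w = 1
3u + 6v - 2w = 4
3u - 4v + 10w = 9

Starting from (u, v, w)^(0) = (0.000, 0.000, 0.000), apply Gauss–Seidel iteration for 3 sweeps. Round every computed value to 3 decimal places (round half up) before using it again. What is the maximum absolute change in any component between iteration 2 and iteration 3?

0.043

Iteration 1:
  u = (1 - (2)·0.000 - (4)·0.000) / (-10) = -0.100
  v = (4 - (3)·-0.100 - (-2)·0.000) / (6) = 0.717
  w = (9 - (3)·-0.100 - (-4)·0.717) / (10) = 1.217
Iteration 2:
  u = (1 - (2)·0.717 - (4)·1.217) / (-10) = 0.530
  v = (4 - (3)·0.530 - (-2)·1.217) / (6) = 0.807
  w = (9 - (3)·0.530 - (-4)·0.807) / (10) = 1.064
Iteration 3:
  u = (1 - (2)·0.807 - (4)·1.064) / (-10) = 0.487
  v = (4 - (3)·0.487 - (-2)·1.064) / (6) = 0.778
  w = (9 - (3)·0.487 - (-4)·0.778) / (10) = 1.065
Change: (-0.043, -0.029, 0.001) → max |·| = 0.043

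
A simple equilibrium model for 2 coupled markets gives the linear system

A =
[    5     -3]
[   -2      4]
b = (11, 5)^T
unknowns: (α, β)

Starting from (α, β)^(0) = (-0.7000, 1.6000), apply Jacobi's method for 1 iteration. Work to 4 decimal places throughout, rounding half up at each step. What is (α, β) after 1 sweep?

(3.1600, 0.9000)

Iteration 1:
  α = (11 - (-3)·1.6000) / (5) = 3.1600
  β = (5 - (-2)·-0.7000) / (4) = 0.9000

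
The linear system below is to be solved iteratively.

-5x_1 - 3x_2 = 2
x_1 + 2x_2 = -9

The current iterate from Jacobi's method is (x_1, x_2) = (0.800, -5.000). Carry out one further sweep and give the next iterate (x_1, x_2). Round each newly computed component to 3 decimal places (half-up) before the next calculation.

(2.600, -4.900)

One sweep:
  x_1 = (2 - (-3)·-5.000) / (-5) = 2.600
  x_2 = (-9 - (1)·0.800) / (2) = -4.900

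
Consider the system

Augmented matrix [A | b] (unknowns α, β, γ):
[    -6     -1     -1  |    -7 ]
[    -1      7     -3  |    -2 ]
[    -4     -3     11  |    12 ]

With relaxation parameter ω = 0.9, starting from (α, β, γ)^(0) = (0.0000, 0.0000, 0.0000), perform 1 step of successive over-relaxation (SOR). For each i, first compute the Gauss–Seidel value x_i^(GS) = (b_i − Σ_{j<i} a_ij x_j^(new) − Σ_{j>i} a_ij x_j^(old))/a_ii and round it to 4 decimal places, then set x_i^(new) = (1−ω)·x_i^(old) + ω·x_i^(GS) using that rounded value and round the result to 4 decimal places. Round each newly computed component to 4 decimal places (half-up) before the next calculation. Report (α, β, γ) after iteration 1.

Iteration 1:
  α: GS value = (-7 - (-1)·0.0000 - (-1)·0.0000) / (-6) = 1.1667;  α ← (1−ω)·0.0000 + ω·1.1667 = 1.0500
  β: GS value = (-2 - (-1)·1.0500 - (-3)·0.0000) / (7) = -0.1357;  β ← (1−ω)·0.0000 + ω·-0.1357 = -0.1221
  γ: GS value = (12 - (-4)·1.0500 - (-3)·-0.1221) / (11) = 1.4394;  γ ← (1−ω)·0.0000 + ω·1.4394 = 1.2955

(1.0500, -0.1221, 1.2955)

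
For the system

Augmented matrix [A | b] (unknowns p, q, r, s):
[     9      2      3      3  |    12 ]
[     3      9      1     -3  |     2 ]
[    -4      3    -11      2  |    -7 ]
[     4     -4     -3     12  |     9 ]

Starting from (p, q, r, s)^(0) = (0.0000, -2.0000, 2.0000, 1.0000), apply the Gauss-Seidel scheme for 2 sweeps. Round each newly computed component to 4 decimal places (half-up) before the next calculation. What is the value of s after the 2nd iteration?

Iteration 1:
  p = (12 - (2)·-2.0000 - (3)·2.0000 - (3)·1.0000) / (9) = 0.7778
  q = (2 - (3)·0.7778 - (1)·2.0000 - (-3)·1.0000) / (9) = 0.0741
  r = (-7 - (-4)·0.7778 - (3)·0.0741 - (2)·1.0000) / (-11) = 0.5556
  s = (9 - (4)·0.7778 - (-4)·0.0741 - (-3)·0.5556) / (12) = 0.6543
Iteration 2:
  p = (12 - (2)·0.0741 - (3)·0.5556 - (3)·0.6543) / (9) = 0.9136
  q = (2 - (3)·0.9136 - (1)·0.5556 - (-3)·0.6543) / (9) = 0.0741
  r = (-7 - (-4)·0.9136 - (3)·0.0741 - (2)·0.6543) / (-11) = 0.4433
  s = (9 - (4)·0.9136 - (-4)·0.0741 - (-3)·0.4433) / (12) = 0.5810

0.5810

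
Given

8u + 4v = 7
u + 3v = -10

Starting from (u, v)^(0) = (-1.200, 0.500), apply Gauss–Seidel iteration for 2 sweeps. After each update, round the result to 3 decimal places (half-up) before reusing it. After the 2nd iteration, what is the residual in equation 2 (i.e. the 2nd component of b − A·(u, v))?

Iteration 1:
  u = (7 - (4)·0.500) / (8) = 0.625
  v = (-10 - (1)·0.625) / (3) = -3.542
Iteration 2:
  u = (7 - (4)·-3.542) / (8) = 2.646
  v = (-10 - (1)·2.646) / (3) = -4.215
Residual b − A·x = (2.692, -0.001)

-0.001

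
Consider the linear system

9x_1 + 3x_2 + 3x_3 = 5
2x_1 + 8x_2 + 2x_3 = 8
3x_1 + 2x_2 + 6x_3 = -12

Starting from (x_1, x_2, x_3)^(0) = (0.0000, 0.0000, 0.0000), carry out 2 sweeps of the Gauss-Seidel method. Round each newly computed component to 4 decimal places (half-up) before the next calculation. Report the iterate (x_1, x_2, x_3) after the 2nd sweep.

(1.1235, 1.3603, -3.0152)

Iteration 1:
  x_1 = (5 - (3)·0.0000 - (3)·0.0000) / (9) = 0.5556
  x_2 = (8 - (2)·0.5556 - (2)·0.0000) / (8) = 0.8611
  x_3 = (-12 - (3)·0.5556 - (2)·0.8611) / (6) = -2.5648
Iteration 2:
  x_1 = (5 - (3)·0.8611 - (3)·-2.5648) / (9) = 1.1235
  x_2 = (8 - (2)·1.1235 - (2)·-2.5648) / (8) = 1.3603
  x_3 = (-12 - (3)·1.1235 - (2)·1.3603) / (6) = -3.0152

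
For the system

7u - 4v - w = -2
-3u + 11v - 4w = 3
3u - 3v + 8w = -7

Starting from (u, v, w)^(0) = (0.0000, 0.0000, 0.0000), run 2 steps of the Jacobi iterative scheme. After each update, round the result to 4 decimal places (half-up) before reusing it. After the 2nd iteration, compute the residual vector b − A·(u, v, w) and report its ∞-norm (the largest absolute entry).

Iteration 1:
  u = (-2 - (-4)·0.0000 - (-1)·0.0000) / (7) = -0.2857
  v = (3 - (-3)·0.0000 - (-4)·0.0000) / (11) = 0.2727
  w = (-7 - (3)·0.0000 - (-3)·0.0000) / (8) = -0.8750
Iteration 2:
  u = (-2 - (-4)·0.2727 - (-1)·-0.8750) / (7) = -0.2549
  v = (3 - (-3)·-0.2857 - (-4)·-0.8750) / (11) = -0.1234
  w = (-7 - (3)·-0.2857 - (-3)·0.2727) / (8) = -0.6656
Residual b − A·x = (-1.3749, 0.9303, -1.2807); ∞-norm = 1.3749

1.3749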